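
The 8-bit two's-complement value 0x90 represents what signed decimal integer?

pattern = 10010000 (MSB is 1 ⇒ negative)
Invert: 01101111, add 1 → 01110000 = 112, so the value is -112.
(Equivalently: 144 - 2^8 = 144 - 256 = -112.)

-112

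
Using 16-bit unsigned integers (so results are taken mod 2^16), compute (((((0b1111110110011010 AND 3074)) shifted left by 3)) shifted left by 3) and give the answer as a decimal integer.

128

0b1111110110011010 = 1111110110011010
3074 = 0000110000000010
→ AND → 0000110000000010 = 3074
→ shifted left by 3 (mod 2^16) → 0110000000010000 = 24592
→ shifted left by 3 (mod 2^16) → 0000000010000000 = 128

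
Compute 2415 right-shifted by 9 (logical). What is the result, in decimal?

4

2415 = 100101101111
shift right by 9 → 000000000100 = 4
(equivalently, floor(2415 / 512))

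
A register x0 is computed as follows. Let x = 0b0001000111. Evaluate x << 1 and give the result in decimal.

x = 01000111
shift left by 1 → 10001110 = 142
(equivalently, 71 × 2^1 = 71 × 2)

142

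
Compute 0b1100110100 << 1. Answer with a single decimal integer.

x = 01100110100
shift left by 1 → 11001101000 = 1640
(equivalently, 820 × 2^1 = 820 × 2)

1640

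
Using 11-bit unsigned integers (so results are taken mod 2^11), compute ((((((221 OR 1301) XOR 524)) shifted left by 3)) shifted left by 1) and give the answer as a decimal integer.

1296

221 = 00011011101
1301 = 10100010101
→ OR → 10111011101 = 1501
524 = 01000001100
→ XOR → 11111010001 = 2001
→ shifted left by 3 (mod 2^11) → 11010001000 = 1672
→ shifted left by 1 (mod 2^11) → 10100010000 = 1296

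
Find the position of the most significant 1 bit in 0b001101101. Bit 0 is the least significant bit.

6

0b001101101 = 1101101
The topmost 1 is at position 6 (since 2^6 = 64 ≤ 109 < 128).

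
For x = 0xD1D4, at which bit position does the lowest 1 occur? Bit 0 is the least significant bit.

0xD1D4 = 1101000111010100
Trailing zeros: 2, so the lowest set bit is bit 2 (value 4).

2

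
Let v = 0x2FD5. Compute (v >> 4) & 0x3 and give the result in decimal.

1

v = 10111111010101
Shift right by 4: 1011111101
Mask low 2 bits: 01 = 1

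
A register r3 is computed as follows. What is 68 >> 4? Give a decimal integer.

68 = 1000100
shift right by 4 → 0000100 = 4
(equivalently, floor(68 / 16))

4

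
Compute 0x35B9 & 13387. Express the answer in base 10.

0x35B9 = 11010110111001
13387 = 11010001001011
AND → 11010000001001 = 13321

13321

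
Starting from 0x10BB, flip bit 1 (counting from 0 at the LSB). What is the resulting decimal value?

4281

x = 1000010111011
bit 1 is currently 1; toggle it via x ^ (1 << 1) = x ^ 2
→ 1000010111001 = 4281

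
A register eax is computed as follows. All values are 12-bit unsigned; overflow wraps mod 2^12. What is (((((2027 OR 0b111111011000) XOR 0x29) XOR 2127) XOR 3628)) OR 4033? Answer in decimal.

2027 = 011111101011
0b111111011000 = 111111011000
→ OR → 111111111011 = 4091
0x29 = 000000101001
→ XOR → 111111010010 = 4050
2127 = 100001001111
→ XOR → 011110011101 = 1949
3628 = 111000101100
→ XOR → 100110110001 = 2481
4033 = 111111000001
→ OR → 111111110001 = 4081

4081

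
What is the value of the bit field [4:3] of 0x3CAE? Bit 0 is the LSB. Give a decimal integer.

1

v = 11110010101110
Shift right by 3: 11110010101
Mask low 2 bits: 01 = 1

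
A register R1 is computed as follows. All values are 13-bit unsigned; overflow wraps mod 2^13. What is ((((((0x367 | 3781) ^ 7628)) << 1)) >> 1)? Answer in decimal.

555

0x367 = 0001101100111
3781 = 0111011000101
→ | → 0111111100111 = 4071
7628 = 1110111001100
→ ^ → 1001000101011 = 4651
→ << 1 (mod 2^13) → 0010001010110 = 1110
→ >> 1 → 0001000101011 = 555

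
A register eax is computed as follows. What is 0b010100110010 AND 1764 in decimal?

a = 10100110010
1764 = 11011100100
AND → 10000100000 = 1056

1056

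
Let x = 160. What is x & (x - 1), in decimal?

128

x = 10100000 = 160
x - 1 = 10011111
AND   = 10000000 = 128
(x & (x - 1) clears the lowest set bit of x.)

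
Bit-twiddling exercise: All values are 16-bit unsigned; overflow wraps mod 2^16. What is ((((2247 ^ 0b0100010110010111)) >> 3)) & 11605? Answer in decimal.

2247 = 0000100011000111
0b0100010110010111 = 0100010110010111
→ ^ → 0100110101010000 = 19792
→ >> 3 → 0000100110101010 = 2474
11605 = 0010110101010101
→ & → 0000100100000000 = 2304

2304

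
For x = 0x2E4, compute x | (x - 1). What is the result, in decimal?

743

x = 1011100100 = 740
x - 1 = 1011100011
OR    = 1011100111 = 743
(x | (x - 1) sets all bits below the lowest set bit.)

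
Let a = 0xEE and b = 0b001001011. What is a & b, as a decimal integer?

0xEE = 11101110
b = 01001011
AND → 01001010 = 74

74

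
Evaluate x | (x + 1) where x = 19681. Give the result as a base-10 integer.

19683

x = 100110011100001 = 19681
x + 1 = 100110011100010
OR    = 100110011100011 = 19683
(x | (x + 1) sets the lowest cleared bit.)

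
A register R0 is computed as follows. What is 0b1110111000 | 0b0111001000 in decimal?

a = 1110111000
b = 0111001000
 OR → 1111111000 = 1016

1016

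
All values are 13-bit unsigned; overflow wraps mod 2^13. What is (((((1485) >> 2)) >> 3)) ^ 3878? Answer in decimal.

1485 = 0010111001101
→ >> 2 → 0000101110011 = 371
→ >> 3 → 0000000101110 = 46
3878 = 0111100100110
→ ^ → 0111100001000 = 3848

3848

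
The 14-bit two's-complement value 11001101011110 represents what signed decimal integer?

-3234

pattern = 11001101011110 (MSB is 1 ⇒ negative)
Invert: 00110010100001, add 1 → 00110010100010 = 3234, so the value is -3234.
(Equivalently: 13150 - 2^14 = 13150 - 16384 = -3234.)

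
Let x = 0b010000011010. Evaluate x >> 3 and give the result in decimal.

131

x = 10000011010
shift right by 3 → 00010000011 = 131
(equivalently, floor(1050 / 8))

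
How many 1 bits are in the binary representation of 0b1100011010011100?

8

n = 1100011010011100
Count the 1s: 1 + 1 + 1 + 1 + 1 + 1 + 1 + 1 = 8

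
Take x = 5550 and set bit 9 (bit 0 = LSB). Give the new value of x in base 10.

x = 1010110101110
bit 9 is currently 0; set it via x | (1 << 9) = x | 512
→ 1011110101110 = 6062

6062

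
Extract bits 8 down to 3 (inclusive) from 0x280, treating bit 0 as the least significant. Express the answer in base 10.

v = 1010000000
Shift right by 3: 1010000
Mask low 6 bits: 010000 = 16

16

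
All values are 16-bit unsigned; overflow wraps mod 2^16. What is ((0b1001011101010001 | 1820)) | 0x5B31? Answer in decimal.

57213

0b1001011101010001 = 1001011101010001
1820 = 0000011100011100
→ | → 1001011101011101 = 38749
0x5B31 = 0101101100110001
→ | → 1101111101111101 = 57213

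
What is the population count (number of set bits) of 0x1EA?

6

0x1EA = 111101010
Count the 1s: 1 + 1 + 1 + 1 + 1 + 1 = 6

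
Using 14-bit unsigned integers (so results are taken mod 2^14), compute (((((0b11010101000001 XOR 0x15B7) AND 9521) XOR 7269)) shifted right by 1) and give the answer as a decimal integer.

0b11010101000001 = 11010101000001
0x15B7 = 01010110110111
→ XOR → 10000011110110 = 8438
9521 = 10010100110001
→ AND → 10000000110000 = 8240
7269 = 01110001100101
→ XOR → 11110001010101 = 15445
→ shifted right by 1 → 01111000101010 = 7722

7722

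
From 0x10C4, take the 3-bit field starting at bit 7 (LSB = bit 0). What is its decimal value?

1

v = 01000011000100
Shift right by 7: 0100001
Mask low 3 bits: 001 = 1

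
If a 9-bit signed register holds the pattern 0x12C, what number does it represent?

-212

pattern = 100101100 (MSB is 1 ⇒ negative)
Invert: 011010011, add 1 → 011010100 = 212, so the value is -212.
(Equivalently: 300 - 2^9 = 300 - 512 = -212.)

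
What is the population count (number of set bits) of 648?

3

648 = 1010001000
Count the 1s: 1 + 1 + 1 = 3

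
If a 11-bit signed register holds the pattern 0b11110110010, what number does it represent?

pattern = 11110110010 (MSB is 1 ⇒ negative)
Invert: 00001001101, add 1 → 00001001110 = 78, so the value is -78.
(Equivalently: 1970 - 2^11 = 1970 - 2048 = -78.)

-78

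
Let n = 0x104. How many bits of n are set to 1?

2

0x104 = 100000100
Count the 1s: 1 + 1 = 2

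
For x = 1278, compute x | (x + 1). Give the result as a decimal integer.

1279

x = 10011111110 = 1278
x + 1 = 10011111111
OR    = 10011111111 = 1279
(x | (x + 1) sets the lowest cleared bit.)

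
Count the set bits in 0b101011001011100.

8

n = 101011001011100
Count the 1s: 1 + 1 + 1 + 1 + 1 + 1 + 1 + 1 = 8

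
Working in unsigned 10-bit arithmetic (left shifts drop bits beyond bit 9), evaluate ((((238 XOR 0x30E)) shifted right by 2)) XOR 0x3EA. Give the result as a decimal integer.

786

238 = 0011101110
0x30E = 1100001110
→ XOR → 1111100000 = 992
→ shifted right by 2 → 0011111000 = 248
0x3EA = 1111101010
→ XOR → 1100010010 = 786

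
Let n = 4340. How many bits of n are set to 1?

4340 = 1000011110100
Count the 1s: 1 + 1 + 1 + 1 + 1 + 1 = 6

6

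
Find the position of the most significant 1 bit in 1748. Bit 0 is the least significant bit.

1748 = 11011010100
The topmost 1 is at position 10 (since 2^10 = 1024 ≤ 1748 < 2048).

10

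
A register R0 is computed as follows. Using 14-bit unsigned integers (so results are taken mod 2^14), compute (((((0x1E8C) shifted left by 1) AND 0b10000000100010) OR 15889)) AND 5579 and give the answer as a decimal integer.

5121

0x1E8C = 01111010001100
→ shifted left by 1 (mod 2^14) → 11110100011000 = 15640
0b10000000100010 = 10000000100010
→ AND → 10000000000000 = 8192
15889 = 11111000010001
→ OR → 11111000010001 = 15889
5579 = 01010111001011
→ AND → 01010000000001 = 5121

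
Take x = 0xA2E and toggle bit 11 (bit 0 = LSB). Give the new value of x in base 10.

558

x = 0101000101110
bit 11 is currently 1; toggle it via x ^ (1 << 11) = x ^ 2048
→ 0001000101110 = 558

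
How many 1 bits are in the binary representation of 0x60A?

0x60A = 11000001010
Count the 1s: 1 + 1 + 1 + 1 = 4

4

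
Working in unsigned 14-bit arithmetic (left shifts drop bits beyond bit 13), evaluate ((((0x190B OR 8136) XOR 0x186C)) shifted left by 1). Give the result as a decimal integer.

0x190B = 01100100001011
8136 = 01111111001000
→ OR → 01111111001011 = 8139
0x186C = 01100001101100
→ XOR → 00011110100111 = 1959
→ shifted left by 1 (mod 2^14) → 00111101001110 = 3918

3918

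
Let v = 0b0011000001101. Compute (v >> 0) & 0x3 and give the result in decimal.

v = 0011000001101
Shift right by 0: 0011000001101
Mask low 2 bits: 01 = 1

1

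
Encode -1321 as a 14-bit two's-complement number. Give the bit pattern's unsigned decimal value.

15063

1321 in 14 bits: 00010100101001
Invert: 11101011010110
Add 1:  11101011010111 = 15063
(Check: 2^14 - 1321 = 16384 - 1321 = 15063.)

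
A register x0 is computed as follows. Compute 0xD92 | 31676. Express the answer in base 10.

0xD92 = 000110110010010
31676 = 111101110111100
 OR → 111111110111110 = 32702

32702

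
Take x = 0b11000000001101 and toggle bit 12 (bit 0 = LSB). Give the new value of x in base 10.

8205

x = 11000000001101
bit 12 is currently 1; toggle it via x ^ (1 << 12) = x ^ 4096
→ 10000000001101 = 8205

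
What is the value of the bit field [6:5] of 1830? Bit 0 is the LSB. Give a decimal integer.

v = 11100100110
Shift right by 5: 111001
Mask low 2 bits: 01 = 1

1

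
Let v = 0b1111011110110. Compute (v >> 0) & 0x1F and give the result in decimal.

v = 1111011110110
Shift right by 0: 1111011110110
Mask low 5 bits: 10110 = 22

22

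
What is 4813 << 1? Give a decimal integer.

9626

4813 = 01001011001101
shift left by 1 → 10010110011010 = 9626
(equivalently, 4813 × 2^1 = 4813 × 2)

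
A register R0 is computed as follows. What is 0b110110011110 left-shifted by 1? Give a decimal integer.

x = 0110110011110
shift left by 1 → 1101100111100 = 6972
(equivalently, 3486 × 2^1 = 3486 × 2)

6972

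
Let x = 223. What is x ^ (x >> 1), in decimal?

x = 11011111 = 223
x>>1 = 01101111
XOR  = 10110000 = 176
(x ^ (x >> 1) gives the standard binary-reflected Gray code of x.)

176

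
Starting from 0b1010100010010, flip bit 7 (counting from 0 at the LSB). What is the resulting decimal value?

x = 1010100010010
bit 7 is currently 0; toggle it via x ^ (1 << 7) = x ^ 128
→ 1010110010010 = 5522

5522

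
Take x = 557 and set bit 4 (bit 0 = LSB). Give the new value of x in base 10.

573

x = 1000101101
bit 4 is currently 0; set it via x | (1 << 4) = x | 16
→ 1000111101 = 573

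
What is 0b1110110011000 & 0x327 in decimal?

256

a = 1110110011000
0x327 = 0001100100111
AND → 0000100000000 = 256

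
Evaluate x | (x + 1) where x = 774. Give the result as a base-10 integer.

x = 1100000110 = 774
x + 1 = 1100000111
OR    = 1100000111 = 775
(x | (x + 1) sets the lowest cleared bit.)

775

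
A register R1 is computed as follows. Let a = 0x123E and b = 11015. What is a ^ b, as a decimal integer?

14649

0x123E = 01001000111110
11015 = 10101100000111
XOR → 11100100111001 = 14649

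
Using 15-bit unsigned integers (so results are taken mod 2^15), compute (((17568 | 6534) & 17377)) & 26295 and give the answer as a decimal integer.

16544

17568 = 100010010100000
6534 = 001100110000110
→ | → 101110110100110 = 23974
17377 = 100001111100001
→ & → 100000110100000 = 16800
26295 = 110011010110111
→ & → 100000010100000 = 16544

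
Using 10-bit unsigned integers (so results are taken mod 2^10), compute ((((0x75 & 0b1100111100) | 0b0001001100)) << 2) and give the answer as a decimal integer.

496

0x75 = 0001110101
0b1100111100 = 1100111100
→ & → 0000110100 = 52
0b0001001100 = 0001001100
→ | → 0001111100 = 124
→ << 2 (mod 2^10) → 0111110000 = 496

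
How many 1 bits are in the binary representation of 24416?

24416 = 101111101100000
Count the 1s: 1 + 1 + 1 + 1 + 1 + 1 + 1 + 1 = 8

8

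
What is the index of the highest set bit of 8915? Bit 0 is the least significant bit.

8915 = 10001011010011
The topmost 1 is at position 13 (since 2^13 = 8192 ≤ 8915 < 16384).

13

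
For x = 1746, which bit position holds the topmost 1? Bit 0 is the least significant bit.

1746 = 11011010010
The topmost 1 is at position 10 (since 2^10 = 1024 ≤ 1746 < 2048).

10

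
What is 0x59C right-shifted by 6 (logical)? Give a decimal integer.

22

0x59C = 10110011100
shift right by 6 → 00000010110 = 22
(equivalently, floor(1436 / 64))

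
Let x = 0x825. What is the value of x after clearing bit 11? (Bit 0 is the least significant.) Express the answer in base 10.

x = 0100000100101
bit 11 is currently 1; clear it via x & ~(1 << 11) = x & ~2048
→ 0000000100101 = 37

37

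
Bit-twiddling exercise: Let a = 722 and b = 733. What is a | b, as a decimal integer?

735

722 = 1011010010
733 = 1011011101
 OR → 1011011111 = 735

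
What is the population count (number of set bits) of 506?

7

506 = 111111010
Count the 1s: 1 + 1 + 1 + 1 + 1 + 1 + 1 = 7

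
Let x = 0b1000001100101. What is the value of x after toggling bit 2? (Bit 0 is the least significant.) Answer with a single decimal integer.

4193

x = 1000001100101
bit 2 is currently 1; toggle it via x ^ (1 << 2) = x ^ 4
→ 1000001100001 = 4193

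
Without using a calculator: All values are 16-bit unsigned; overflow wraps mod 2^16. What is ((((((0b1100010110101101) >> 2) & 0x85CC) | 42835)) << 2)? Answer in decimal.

0b1100010110101101 = 1100010110101101
→ >> 2 → 0011000101101011 = 12651
0x85CC = 1000010111001100
→ & → 0000000101001000 = 328
42835 = 1010011101010011
→ | → 1010011101011011 = 42843
→ << 2 (mod 2^16) → 1001110101101100 = 40300

40300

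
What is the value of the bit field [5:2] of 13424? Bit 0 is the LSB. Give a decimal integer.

12

v = 11010001110000
Shift right by 2: 110100011100
Mask low 4 bits: 1100 = 12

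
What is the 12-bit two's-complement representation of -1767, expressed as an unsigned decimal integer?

1767 in 12 bits: 011011100111
Invert: 100100011000
Add 1:  100100011001 = 2329
(Check: 2^12 - 1767 = 4096 - 1767 = 2329.)

2329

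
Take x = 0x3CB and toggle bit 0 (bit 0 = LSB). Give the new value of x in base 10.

x = 1111001011
bit 0 is currently 1; toggle it via x ^ (1 << 0) = x ^ 1
→ 1111001010 = 970

970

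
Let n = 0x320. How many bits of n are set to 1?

3

0x320 = 1100100000
Count the 1s: 1 + 1 + 1 = 3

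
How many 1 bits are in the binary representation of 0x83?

0x83 = 10000011
Count the 1s: 1 + 1 + 1 = 3

3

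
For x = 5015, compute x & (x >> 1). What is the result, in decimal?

387

x = 1001110010111 = 5015
x>>1 = 0100111001011
AND  = 0000110000011 = 387
(x & (x >> 1) has a 1 wherever x has two consecutive 1 bits.)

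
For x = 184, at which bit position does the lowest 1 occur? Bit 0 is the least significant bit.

184 = 10111000
Trailing zeros: 3, so the lowest set bit is bit 3 (value 8).

3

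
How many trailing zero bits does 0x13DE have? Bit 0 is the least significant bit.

1

0x13DE = 1001111011110
Trailing zeros: 1, so the lowest set bit is bit 1 (value 2).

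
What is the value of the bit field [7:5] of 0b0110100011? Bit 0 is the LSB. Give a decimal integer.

v = 0110100011
Shift right by 5: 01101
Mask low 3 bits: 101 = 5

5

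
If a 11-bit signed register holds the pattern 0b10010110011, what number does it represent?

-845

pattern = 10010110011 (MSB is 1 ⇒ negative)
Invert: 01101001100, add 1 → 01101001101 = 845, so the value is -845.
(Equivalently: 1203 - 2^11 = 1203 - 2048 = -845.)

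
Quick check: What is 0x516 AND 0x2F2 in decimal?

0x516 = 10100010110
0x2F2 = 01011110010
AND → 00000010010 = 18

18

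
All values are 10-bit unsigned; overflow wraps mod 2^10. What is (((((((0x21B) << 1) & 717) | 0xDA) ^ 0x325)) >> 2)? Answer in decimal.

0x21B = 1000011011
→ << 1 (mod 2^10) → 0000110110 = 54
717 = 1011001101
→ & → 0000000100 = 4
0xDA = 0011011010
→ | → 0011011110 = 222
0x325 = 1100100101
→ ^ → 1111111011 = 1019
→ >> 2 → 0011111110 = 254

254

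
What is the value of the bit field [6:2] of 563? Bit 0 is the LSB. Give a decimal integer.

12

v = 0001000110011
Shift right by 2: 00010001100
Mask low 5 bits: 01100 = 12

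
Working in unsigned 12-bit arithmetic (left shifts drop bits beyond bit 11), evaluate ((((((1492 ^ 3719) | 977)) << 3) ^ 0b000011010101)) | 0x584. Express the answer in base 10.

1492 = 010111010100
3719 = 111010000111
→ ^ → 101101010011 = 2899
977 = 001111010001
→ | → 101111010011 = 3027
→ << 3 (mod 2^12) → 111010011000 = 3736
0b000011010101 = 000011010101
→ ^ → 111001001101 = 3661
0x584 = 010110000100
→ | → 111111001101 = 4045

4045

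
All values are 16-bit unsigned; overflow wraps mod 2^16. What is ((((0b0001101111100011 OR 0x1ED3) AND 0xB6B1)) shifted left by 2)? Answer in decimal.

0b0001101111100011 = 0001101111100011
0x1ED3 = 0001111011010011
→ OR → 0001111111110011 = 8179
0xB6B1 = 1011011010110001
→ AND → 0001011010110001 = 5809
→ shifted left by 2 (mod 2^16) → 0101101011000100 = 23236

23236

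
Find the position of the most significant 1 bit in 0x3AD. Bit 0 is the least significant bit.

0x3AD = 1110101101
The topmost 1 is at position 9 (since 2^9 = 512 ≤ 941 < 1024).

9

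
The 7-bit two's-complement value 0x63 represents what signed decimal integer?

pattern = 1100011 (MSB is 1 ⇒ negative)
Invert: 0011100, add 1 → 0011101 = 29, so the value is -29.
(Equivalently: 99 - 2^7 = 99 - 128 = -29.)

-29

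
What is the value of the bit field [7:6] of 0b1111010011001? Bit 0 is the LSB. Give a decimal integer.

v = 1111010011001
Shift right by 6: 1111010
Mask low 2 bits: 10 = 2

2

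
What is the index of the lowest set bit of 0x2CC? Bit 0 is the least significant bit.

0x2CC = 1011001100
Trailing zeros: 2, so the lowest set bit is bit 2 (value 4).

2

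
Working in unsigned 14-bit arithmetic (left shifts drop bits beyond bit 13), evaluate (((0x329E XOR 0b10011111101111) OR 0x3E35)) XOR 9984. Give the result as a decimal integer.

6261

0x329E = 11001010011110
0b10011111101111 = 10011111101111
→ XOR → 01010101110001 = 5489
0x3E35 = 11111000110101
→ OR → 11111101110101 = 16245
9984 = 10011100000000
→ XOR → 01100001110101 = 6261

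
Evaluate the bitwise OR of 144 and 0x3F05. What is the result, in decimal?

144 = 00000010010000
0x3F05 = 11111100000101
 OR → 11111110010101 = 16277

16277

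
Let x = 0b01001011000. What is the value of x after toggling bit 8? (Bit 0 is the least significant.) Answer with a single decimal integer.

856

x = 01001011000
bit 8 is currently 0; toggle it via x ^ (1 << 8) = x ^ 256
→ 01101011000 = 856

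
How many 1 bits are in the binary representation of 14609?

14609 = 11100100010001
Count the 1s: 1 + 1 + 1 + 1 + 1 + 1 = 6

6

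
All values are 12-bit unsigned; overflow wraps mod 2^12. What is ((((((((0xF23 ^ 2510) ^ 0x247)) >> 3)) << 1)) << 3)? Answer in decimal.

0xF23 = 111100100011
2510 = 100111001110
→ ^ → 011011101101 = 1773
0x247 = 001001000111
→ ^ → 010010101010 = 1194
→ >> 3 → 000010010101 = 149
→ << 1 (mod 2^12) → 000100101010 = 298
→ << 3 (mod 2^12) → 100101010000 = 2384

2384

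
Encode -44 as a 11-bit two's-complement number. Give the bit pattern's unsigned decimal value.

2004

44 in 11 bits: 00000101100
Invert: 11111010011
Add 1:  11111010100 = 2004
(Check: 2^11 - 44 = 2048 - 44 = 2004.)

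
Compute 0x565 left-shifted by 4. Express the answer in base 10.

22096

0x565 = 000010101100101
shift left by 4 → 101011001010000 = 22096
(equivalently, 1381 × 2^4 = 1381 × 16)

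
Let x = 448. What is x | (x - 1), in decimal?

x = 111000000 = 448
x - 1 = 110111111
OR    = 111111111 = 511
(x | (x - 1) sets all bits below the lowest set bit.)

511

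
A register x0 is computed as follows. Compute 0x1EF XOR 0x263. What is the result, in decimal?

908

0x1EF = 0111101111
0x263 = 1001100011
XOR → 1110001100 = 908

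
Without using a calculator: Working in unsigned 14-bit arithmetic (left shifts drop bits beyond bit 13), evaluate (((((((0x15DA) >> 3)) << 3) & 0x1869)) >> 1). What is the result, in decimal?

0x15DA = 01010111011010
→ >> 3 → 00001010111011 = 699
→ << 3 (mod 2^14) → 01010111011000 = 5592
0x1869 = 01100001101001
→ & → 01000001001000 = 4168
→ >> 1 → 00100000100100 = 2084

2084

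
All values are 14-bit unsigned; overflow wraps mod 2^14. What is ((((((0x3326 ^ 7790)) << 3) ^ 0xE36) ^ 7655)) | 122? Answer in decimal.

14843

0x3326 = 11001100100110
7790 = 01111001101110
→ ^ → 10110101001000 = 11592
→ << 3 (mod 2^14) → 10101001000000 = 10816
0xE36 = 00111000110110
→ ^ → 10010001110110 = 9334
7655 = 01110111100111
→ ^ → 11100110010001 = 14737
122 = 00000001111010
→ | → 11100111111011 = 14843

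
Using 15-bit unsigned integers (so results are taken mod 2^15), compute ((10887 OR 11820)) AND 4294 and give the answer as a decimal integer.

10887 = 010101010000111
11820 = 010111000101100
→ OR → 010111010101111 = 11951
4294 = 001000011000110
→ AND → 000000010000110 = 134

134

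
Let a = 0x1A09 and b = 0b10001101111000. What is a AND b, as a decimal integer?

0x1A09 = 01101000001001
b = 10001101111000
AND → 00001000001000 = 520

520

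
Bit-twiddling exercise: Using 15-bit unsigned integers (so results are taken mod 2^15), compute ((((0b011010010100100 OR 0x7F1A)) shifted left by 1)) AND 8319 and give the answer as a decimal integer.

0b011010010100100 = 011010010100100
0x7F1A = 111111100011010
→ OR → 111111110111110 = 32702
→ shifted left by 1 (mod 2^15) → 111111101111100 = 32636
8319 = 010000001111111
→ AND → 010000001111100 = 8316

8316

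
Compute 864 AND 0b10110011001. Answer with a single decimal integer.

864 = 01101100000
b = 10110011001
AND → 00100000000 = 256

256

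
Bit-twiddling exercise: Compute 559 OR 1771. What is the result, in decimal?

1775

559 = 01000101111
1771 = 11011101011
 OR → 11011101111 = 1775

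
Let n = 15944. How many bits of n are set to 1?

15944 = 11111001001000
Count the 1s: 1 + 1 + 1 + 1 + 1 + 1 + 1 = 7

7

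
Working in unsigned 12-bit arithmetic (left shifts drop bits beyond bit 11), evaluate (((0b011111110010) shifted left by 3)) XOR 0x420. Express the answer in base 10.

0b011111110010 = 011111110010
→ shifted left by 3 (mod 2^12) → 111110010000 = 3984
0x420 = 010000100000
→ XOR → 101110110000 = 2992

2992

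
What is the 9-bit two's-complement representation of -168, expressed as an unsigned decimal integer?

344

168 in 9 bits: 010101000
Invert: 101010111
Add 1:  101011000 = 344
(Check: 2^9 - 168 = 512 - 168 = 344.)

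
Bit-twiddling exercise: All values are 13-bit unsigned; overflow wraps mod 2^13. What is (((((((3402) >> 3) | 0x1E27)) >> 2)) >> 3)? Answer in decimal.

3402 = 0110101001010
→ >> 3 → 0000110101001 = 425
0x1E27 = 1111000100111
→ | → 1111110101111 = 8111
→ >> 2 → 0011111101011 = 2027
→ >> 3 → 0000011111101 = 253

253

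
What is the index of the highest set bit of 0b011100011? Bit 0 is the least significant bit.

0b011100011 = 11100011
The topmost 1 is at position 7 (since 2^7 = 128 ≤ 227 < 256).

7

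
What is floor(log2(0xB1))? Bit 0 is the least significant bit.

0xB1 = 10110001
The topmost 1 is at position 7 (since 2^7 = 128 ≤ 177 < 256).

7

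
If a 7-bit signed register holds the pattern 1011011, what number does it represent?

-37

pattern = 1011011 (MSB is 1 ⇒ negative)
Invert: 0100100, add 1 → 0100101 = 37, so the value is -37.
(Equivalently: 91 - 2^7 = 91 - 128 = -37.)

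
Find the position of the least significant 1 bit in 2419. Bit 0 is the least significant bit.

0

2419 = 100101110011
Trailing zeros: 0, so the lowest set bit is bit 0 (value 1).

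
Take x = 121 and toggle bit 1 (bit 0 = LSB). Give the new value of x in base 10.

x = 001111001
bit 1 is currently 0; toggle it via x ^ (1 << 1) = x ^ 2
→ 001111011 = 123

123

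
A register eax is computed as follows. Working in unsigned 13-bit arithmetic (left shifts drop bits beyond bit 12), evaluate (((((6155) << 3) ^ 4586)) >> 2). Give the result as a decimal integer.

1132

6155 = 1100000001011
→ << 3 (mod 2^13) → 0000001011000 = 88
4586 = 1000111101010
→ ^ → 1000110110010 = 4530
→ >> 2 → 0010001101100 = 1132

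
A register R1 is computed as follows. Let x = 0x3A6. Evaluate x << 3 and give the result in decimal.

0x3A6 = 0001110100110
shift left by 3 → 1110100110000 = 7472
(equivalently, 934 × 2^3 = 934 × 8)

7472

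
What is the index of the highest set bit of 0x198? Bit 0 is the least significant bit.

8

0x198 = 110011000
The topmost 1 is at position 8 (since 2^8 = 256 ≤ 408 < 512).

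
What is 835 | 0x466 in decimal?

1895

835 = 01101000011
0x466 = 10001100110
 OR → 11101100111 = 1895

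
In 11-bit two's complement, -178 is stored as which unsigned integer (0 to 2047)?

1870

178 in 11 bits: 00010110010
Invert: 11101001101
Add 1:  11101001110 = 1870
(Check: 2^11 - 178 = 2048 - 178 = 1870.)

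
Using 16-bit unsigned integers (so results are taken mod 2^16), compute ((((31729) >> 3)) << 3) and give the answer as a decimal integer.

31728

31729 = 0111101111110001
→ >> 3 → 0000111101111110 = 3966
→ << 3 (mod 2^16) → 0111101111110000 = 31728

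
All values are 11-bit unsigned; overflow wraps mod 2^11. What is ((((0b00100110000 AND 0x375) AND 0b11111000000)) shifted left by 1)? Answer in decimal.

0b00100110000 = 00100110000
0x375 = 01101110101
→ AND → 00100110000 = 304
0b11111000000 = 11111000000
→ AND → 00100000000 = 256
→ shifted left by 1 (mod 2^11) → 01000000000 = 512

512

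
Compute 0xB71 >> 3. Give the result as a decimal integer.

0xB71 = 101101110001
shift right by 3 → 000101101110 = 366
(equivalently, floor(2929 / 8))

366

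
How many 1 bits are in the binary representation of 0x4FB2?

9

0x4FB2 = 100111110110010
Count the 1s: 1 + 1 + 1 + 1 + 1 + 1 + 1 + 1 + 1 = 9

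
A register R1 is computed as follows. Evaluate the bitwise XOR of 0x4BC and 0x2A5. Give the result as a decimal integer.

0x4BC = 10010111100
0x2A5 = 01010100101
XOR → 11000011001 = 1561

1561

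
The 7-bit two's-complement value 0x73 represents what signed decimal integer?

pattern = 1110011 (MSB is 1 ⇒ negative)
Invert: 0001100, add 1 → 0001101 = 13, so the value is -13.
(Equivalently: 115 - 2^7 = 115 - 128 = -13.)

-13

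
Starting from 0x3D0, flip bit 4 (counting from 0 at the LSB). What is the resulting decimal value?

x = 0001111010000
bit 4 is currently 1; toggle it via x ^ (1 << 4) = x ^ 16
→ 0001111000000 = 960

960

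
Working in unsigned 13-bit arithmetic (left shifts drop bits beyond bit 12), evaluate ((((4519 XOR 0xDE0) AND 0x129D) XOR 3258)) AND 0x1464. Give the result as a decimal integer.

4519 = 1000110100111
0xDE0 = 0110111100000
→ XOR → 1110001000111 = 7239
0x129D = 1001010011101
→ AND → 1000000000101 = 4101
3258 = 0110010111010
→ XOR → 1110010111111 = 7359
0x1464 = 1010001100100
→ AND → 1010000100100 = 5156

5156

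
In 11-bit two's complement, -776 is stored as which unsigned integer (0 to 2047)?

776 in 11 bits: 01100001000
Invert: 10011110111
Add 1:  10011111000 = 1272
(Check: 2^11 - 776 = 2048 - 776 = 1272.)

1272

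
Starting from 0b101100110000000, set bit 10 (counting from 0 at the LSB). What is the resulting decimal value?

23936

x = 101100110000000
bit 10 is currently 0; set it via x | (1 << 10) = x | 1024
→ 101110110000000 = 23936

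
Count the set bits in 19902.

19902 = 100110110111110
Count the 1s: 1 + 1 + 1 + 1 + 1 + 1 + 1 + 1 + 1 + 1 = 10

10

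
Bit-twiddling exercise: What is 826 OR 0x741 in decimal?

826 = 01100111010
0x741 = 11101000001
 OR → 11101111011 = 1915

1915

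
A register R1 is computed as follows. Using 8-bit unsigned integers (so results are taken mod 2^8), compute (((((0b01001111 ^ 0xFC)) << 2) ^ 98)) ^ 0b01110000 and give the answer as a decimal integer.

0b01001111 = 01001111
0xFC = 11111100
→ ^ → 10110011 = 179
→ << 2 (mod 2^8) → 11001100 = 204
98 = 01100010
→ ^ → 10101110 = 174
0b01110000 = 01110000
→ ^ → 11011110 = 222

222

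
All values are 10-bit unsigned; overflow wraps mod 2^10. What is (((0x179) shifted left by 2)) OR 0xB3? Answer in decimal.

503

0x179 = 0101111001
→ shifted left by 2 (mod 2^10) → 0111100100 = 484
0xB3 = 0010110011
→ OR → 0111110111 = 503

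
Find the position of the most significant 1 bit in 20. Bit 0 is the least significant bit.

4

20 = 10100
The topmost 1 is at position 4 (since 2^4 = 16 ≤ 20 < 32).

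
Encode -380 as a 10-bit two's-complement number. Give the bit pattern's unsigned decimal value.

380 in 10 bits: 0101111100
Invert: 1010000011
Add 1:  1010000100 = 644
(Check: 2^10 - 380 = 1024 - 380 = 644.)

644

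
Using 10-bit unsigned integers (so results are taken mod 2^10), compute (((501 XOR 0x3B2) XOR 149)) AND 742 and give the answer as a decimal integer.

501 = 0111110101
0x3B2 = 1110110010
→ XOR → 1001000111 = 583
149 = 0010010101
→ XOR → 1011010010 = 722
742 = 1011100110
→ AND → 1011000010 = 706

706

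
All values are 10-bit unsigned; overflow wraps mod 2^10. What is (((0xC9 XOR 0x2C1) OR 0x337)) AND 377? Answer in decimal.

0xC9 = 0011001001
0x2C1 = 1011000001
→ XOR → 1000001000 = 520
0x337 = 1100110111
→ OR → 1100111111 = 831
377 = 0101111001
→ AND → 0100111001 = 313

313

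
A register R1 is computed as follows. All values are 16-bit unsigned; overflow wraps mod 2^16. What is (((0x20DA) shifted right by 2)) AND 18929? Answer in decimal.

0x20DA = 0010000011011010
→ shifted right by 2 → 0000100000110110 = 2102
18929 = 0100100111110001
→ AND → 0000100000110000 = 2096

2096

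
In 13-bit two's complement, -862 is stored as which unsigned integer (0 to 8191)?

862 in 13 bits: 0001101011110
Invert: 1110010100001
Add 1:  1110010100010 = 7330
(Check: 2^13 - 862 = 8192 - 862 = 7330.)

7330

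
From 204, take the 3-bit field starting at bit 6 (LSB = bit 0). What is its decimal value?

v = 011001100
Shift right by 6: 011
Mask low 3 bits: 011 = 3

3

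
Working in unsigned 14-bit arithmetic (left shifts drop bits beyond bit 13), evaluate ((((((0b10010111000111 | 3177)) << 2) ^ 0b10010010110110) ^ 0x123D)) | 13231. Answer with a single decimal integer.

0b10010111000111 = 10010111000111
3177 = 00110001101001
→ | → 10110111101111 = 11759
→ << 2 (mod 2^14) → 11011110111100 = 14268
0b10010010110110 = 10010010110110
→ ^ → 01001100001010 = 4874
0x123D = 01001000111101
→ ^ → 00000100110111 = 311
13231 = 11001110101111
→ | → 11001110111111 = 13247

13247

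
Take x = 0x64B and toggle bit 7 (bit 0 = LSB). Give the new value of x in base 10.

x = 11001001011
bit 7 is currently 0; toggle it via x ^ (1 << 7) = x ^ 128
→ 11011001011 = 1739

1739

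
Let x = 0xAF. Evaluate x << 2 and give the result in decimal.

700

0xAF = 0010101111
shift left by 2 → 1010111100 = 700
(equivalently, 175 × 2^2 = 175 × 4)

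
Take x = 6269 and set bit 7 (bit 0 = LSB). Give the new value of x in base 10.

6397

x = 1100001111101
bit 7 is currently 0; set it via x | (1 << 7) = x | 128
→ 1100011111101 = 6397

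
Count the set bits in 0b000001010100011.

n = 1010100011
Count the 1s: 1 + 1 + 1 + 1 + 1 = 5

5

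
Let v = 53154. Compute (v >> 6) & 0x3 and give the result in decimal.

v = 1100111110100010
Shift right by 6: 1100111110
Mask low 2 bits: 10 = 2

2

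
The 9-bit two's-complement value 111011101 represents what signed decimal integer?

pattern = 111011101 (MSB is 1 ⇒ negative)
Invert: 000100010, add 1 → 000100011 = 35, so the value is -35.
(Equivalently: 477 - 2^9 = 477 - 512 = -35.)

-35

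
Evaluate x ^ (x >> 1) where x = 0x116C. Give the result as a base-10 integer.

x = 1000101101100 = 4460
x>>1 = 0100010110110
XOR  = 1100111011010 = 6618
(x ^ (x >> 1) gives the standard binary-reflected Gray code of x.)

6618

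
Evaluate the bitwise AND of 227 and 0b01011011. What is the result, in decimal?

67

227 = 11100011
b = 01011011
AND → 01000011 = 67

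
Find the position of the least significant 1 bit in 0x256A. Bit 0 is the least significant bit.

0x256A = 10010101101010
Trailing zeros: 1, so the lowest set bit is bit 1 (value 2).

1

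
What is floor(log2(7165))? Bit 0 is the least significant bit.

7165 = 1101111111101
The topmost 1 is at position 12 (since 2^12 = 4096 ≤ 7165 < 8192).

12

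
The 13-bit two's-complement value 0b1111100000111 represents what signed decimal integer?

-249

pattern = 1111100000111 (MSB is 1 ⇒ negative)
Invert: 0000011111000, add 1 → 0000011111001 = 249, so the value is -249.
(Equivalently: 7943 - 2^13 = 7943 - 8192 = -249.)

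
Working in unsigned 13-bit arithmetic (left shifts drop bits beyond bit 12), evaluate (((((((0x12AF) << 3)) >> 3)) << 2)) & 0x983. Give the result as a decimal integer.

2176

0x12AF = 1001010101111
→ << 3 (mod 2^13) → 1010101111000 = 5496
→ >> 3 → 0001010101111 = 687
→ << 2 (mod 2^13) → 0101010111100 = 2748
0x983 = 0100110000011
→ & → 0100010000000 = 2176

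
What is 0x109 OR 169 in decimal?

425

0x109 = 100001001
169 = 010101001
 OR → 110101001 = 425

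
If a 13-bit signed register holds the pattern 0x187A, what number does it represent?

pattern = 1100001111010 (MSB is 1 ⇒ negative)
Invert: 0011110000101, add 1 → 0011110000110 = 1926, so the value is -1926.
(Equivalently: 6266 - 2^13 = 6266 - 8192 = -1926.)

-1926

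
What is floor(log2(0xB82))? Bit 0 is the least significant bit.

11

0xB82 = 101110000010
The topmost 1 is at position 11 (since 2^11 = 2048 ≤ 2946 < 4096).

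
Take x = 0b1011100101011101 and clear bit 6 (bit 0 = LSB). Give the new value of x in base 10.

47389

x = 1011100101011101
bit 6 is currently 1; clear it via x & ~(1 << 6) = x & ~64
→ 1011100100011101 = 47389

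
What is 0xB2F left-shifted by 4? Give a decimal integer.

45808

0xB2F = 0000101100101111
shift left by 4 → 1011001011110000 = 45808
(equivalently, 2863 × 2^4 = 2863 × 16)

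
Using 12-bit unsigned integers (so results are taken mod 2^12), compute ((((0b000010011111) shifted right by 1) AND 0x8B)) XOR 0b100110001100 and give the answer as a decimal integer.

2439

0b000010011111 = 000010011111
→ shifted right by 1 → 000001001111 = 79
0x8B = 000010001011
→ AND → 000000001011 = 11
0b100110001100 = 100110001100
→ XOR → 100110000111 = 2439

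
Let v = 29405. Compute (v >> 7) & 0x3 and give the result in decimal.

1

v = 0111001011011101
Shift right by 7: 011100101
Mask low 2 bits: 01 = 1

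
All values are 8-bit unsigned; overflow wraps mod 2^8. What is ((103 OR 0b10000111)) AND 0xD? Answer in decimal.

103 = 01100111
0b10000111 = 10000111
→ OR → 11100111 = 231
0xD = 00001101
→ AND → 00000101 = 5

5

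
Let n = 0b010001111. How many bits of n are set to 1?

n = 10001111
Count the 1s: 1 + 1 + 1 + 1 + 1 = 5

5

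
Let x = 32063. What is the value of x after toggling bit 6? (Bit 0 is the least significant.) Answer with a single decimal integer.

x = 111110100111111
bit 6 is currently 0; toggle it via x ^ (1 << 6) = x ^ 64
→ 111110101111111 = 32127

32127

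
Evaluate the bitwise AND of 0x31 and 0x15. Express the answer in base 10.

17

0x31 = 110001
0x15 = 010101
AND → 010001 = 17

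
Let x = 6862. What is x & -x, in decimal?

2

x = 1101011001110 = 6862
-x (two's complement) = …0010100110010
AND   = 0000000000010 = 2
(x & -x isolates the lowest set bit of x.)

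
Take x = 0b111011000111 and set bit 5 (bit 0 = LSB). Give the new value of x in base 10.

x = 111011000111
bit 5 is currently 0; set it via x | (1 << 5) = x | 32
→ 111011100111 = 3815

3815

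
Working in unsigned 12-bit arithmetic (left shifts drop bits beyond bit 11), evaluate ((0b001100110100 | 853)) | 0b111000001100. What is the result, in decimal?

3965

0b001100110100 = 001100110100
853 = 001101010101
→ | → 001101110101 = 885
0b111000001100 = 111000001100
→ | → 111101111101 = 3965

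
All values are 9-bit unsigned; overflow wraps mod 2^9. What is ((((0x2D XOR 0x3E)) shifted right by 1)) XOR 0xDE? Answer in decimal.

0x2D = 000101101
0x3E = 000111110
→ XOR → 000010011 = 19
→ shifted right by 1 → 000001001 = 9
0xDE = 011011110
→ XOR → 011010111 = 215

215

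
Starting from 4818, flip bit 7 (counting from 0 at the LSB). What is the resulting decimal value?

x = 01001011010010
bit 7 is currently 1; toggle it via x ^ (1 << 7) = x ^ 128
→ 01001001010010 = 4690

4690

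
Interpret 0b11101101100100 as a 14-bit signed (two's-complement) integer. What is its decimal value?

-1180

pattern = 11101101100100 (MSB is 1 ⇒ negative)
Invert: 00010010011011, add 1 → 00010010011100 = 1180, so the value is -1180.
(Equivalently: 15204 - 2^14 = 15204 - 16384 = -1180.)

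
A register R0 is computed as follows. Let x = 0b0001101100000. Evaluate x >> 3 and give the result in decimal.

x = 1101100000
shift right by 3 → 0001101100 = 108
(equivalently, floor(864 / 8))

108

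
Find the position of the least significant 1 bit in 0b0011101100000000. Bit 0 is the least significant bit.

0b0011101100000000 = 11101100000000
Trailing zeros: 8, so the lowest set bit is bit 8 (value 256).

8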